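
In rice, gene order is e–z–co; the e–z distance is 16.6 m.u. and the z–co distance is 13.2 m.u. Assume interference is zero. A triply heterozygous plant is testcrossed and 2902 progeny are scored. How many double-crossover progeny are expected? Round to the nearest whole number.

Map distances give recombination frequencies of 0.166 and 0.132 for the two intervals.
With no interference, expected double-crossover frequency = 0.166 × 0.132 = 0.02191.
Expected number = 0.02191 × 2902 = 63.59 ≈ 64.

64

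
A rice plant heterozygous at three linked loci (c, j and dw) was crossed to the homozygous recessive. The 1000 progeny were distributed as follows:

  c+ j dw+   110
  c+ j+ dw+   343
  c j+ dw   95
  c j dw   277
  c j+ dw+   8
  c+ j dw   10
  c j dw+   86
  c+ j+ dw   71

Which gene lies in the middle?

c

The two most frequent reciprocal classes, c+ j+ dw+ and c j dw, are the parental types, so the F1 was c+ j+ dw+ / c j dw.
The two rarest classes, c j+ dw+ and c+ j dw, are the double crossovers. Comparing them with the parentals, only the c allele has switched, so c is the middle locus and the order is dw – c – j.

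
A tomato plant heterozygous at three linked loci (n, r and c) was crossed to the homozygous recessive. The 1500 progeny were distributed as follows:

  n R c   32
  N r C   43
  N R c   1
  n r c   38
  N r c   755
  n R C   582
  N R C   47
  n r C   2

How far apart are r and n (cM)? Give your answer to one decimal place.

The two most frequent reciprocal classes, N r c and n R C, are the parental types, so the F1 was N r c / n R C.
The two rarest classes, N R c and n r C, are the double crossovers. Comparing them with the parentals, only the r allele has switched, so r is the middle locus and the order is n – r – c.
Crossovers in the n–r interval produce the single-crossover classes n r c and N R C (38 + 47 = 85) plus the double crossovers (3).
RF(n–r) = (85 + 3) / 1500 = 88/1500 = 0.0587 → 5.9 cM.

5.9 cM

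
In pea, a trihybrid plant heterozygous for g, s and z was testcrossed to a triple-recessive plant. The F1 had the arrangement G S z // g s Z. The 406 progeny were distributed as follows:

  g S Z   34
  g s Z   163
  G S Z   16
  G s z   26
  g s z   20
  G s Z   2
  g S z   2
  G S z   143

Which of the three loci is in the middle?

The two rarest classes, g S z and G s Z, are the double crossovers. Comparing them with the parentals, only the g allele has switched, so g is the middle locus and the order is s – g – z.

g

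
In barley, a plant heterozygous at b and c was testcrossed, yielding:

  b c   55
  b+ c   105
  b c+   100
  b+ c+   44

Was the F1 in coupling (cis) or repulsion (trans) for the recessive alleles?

The two most frequent classes are b+ c (105) and b c+ (100); these are the parental (non-recombinant) types.
So the F1 carried b+ c on one chromosome and b c+ on the other — the recessive alleles are on opposite chromosomes (trans / repulsion).

trans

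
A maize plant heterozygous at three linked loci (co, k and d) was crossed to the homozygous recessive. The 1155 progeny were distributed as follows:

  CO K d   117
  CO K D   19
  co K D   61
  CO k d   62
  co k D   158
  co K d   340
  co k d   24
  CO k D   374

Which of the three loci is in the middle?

The two most frequent reciprocal classes, co K d and CO k D, are the parental types, so the F1 was co K d / CO k D.
The two rarest classes, co k d and CO K D, are the double crossovers. Comparing them with the parentals, only the k allele has switched, so k is the middle locus and the order is d – k – co.

k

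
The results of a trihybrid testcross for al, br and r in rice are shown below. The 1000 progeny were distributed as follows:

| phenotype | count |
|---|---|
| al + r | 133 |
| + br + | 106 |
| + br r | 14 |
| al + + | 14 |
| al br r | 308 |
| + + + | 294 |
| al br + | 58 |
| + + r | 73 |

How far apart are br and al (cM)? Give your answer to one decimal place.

The two most frequent reciprocal classes, + + + and al br r, are the parental types, so the F1 was + + + / al br r.
The two rarest classes, al + + and + br r, are the double crossovers. Comparing them with the parentals, only the al allele has switched, so al is the middle locus and the order is br – al – r.
Crossovers in the br–al interval produce the single-crossover classes + br + and al + r (106 + 133 = 239) plus the double crossovers (28).
RF(br–al) = (239 + 28) / 1000 = 267/1000 = 0.2670 → 26.7 cM.

26.7 cM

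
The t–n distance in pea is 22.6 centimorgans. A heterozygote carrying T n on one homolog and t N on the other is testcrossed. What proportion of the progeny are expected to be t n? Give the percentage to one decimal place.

11.3%

A map distance of 22.6 centimorgans corresponds to a recombination frequency of 0.226.
The F1 is T n / t N, so t n is a recombinant gamete class with expected frequency r/2 = 0.226/2 = 0.1130.
That is 0.1130 = 11.3% of the progeny.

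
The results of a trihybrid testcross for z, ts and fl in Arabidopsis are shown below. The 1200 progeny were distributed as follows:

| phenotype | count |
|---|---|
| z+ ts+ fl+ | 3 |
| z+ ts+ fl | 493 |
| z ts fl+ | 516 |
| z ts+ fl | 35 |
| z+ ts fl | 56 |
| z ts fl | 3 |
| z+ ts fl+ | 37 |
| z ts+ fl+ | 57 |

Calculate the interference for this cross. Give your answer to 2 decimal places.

The two most frequent reciprocal classes, z ts fl+ and z+ ts+ fl, are the parental types, so the F1 was z ts fl+ / z+ ts+ fl.
The two rarest classes, z ts fl and z+ ts+ fl+, are the double crossovers. Comparing them with the parentals, only the fl allele has switched, so fl is the middle locus and the order is ts – fl – z.
ts–fl: (113 + 6)/1200 = 0.0992; fl–z: (72 + 6)/1200 = 0.0650.
Expected DCO frequency = 0.0992 × 0.0650 ≈ 0.00645; observed = 6/1200 ≈ 0.00500.
Coefficient of coincidence = 0.00500/0.00645 ≈ 0.78; interference = 1 − 0.78 = 0.22.

0.22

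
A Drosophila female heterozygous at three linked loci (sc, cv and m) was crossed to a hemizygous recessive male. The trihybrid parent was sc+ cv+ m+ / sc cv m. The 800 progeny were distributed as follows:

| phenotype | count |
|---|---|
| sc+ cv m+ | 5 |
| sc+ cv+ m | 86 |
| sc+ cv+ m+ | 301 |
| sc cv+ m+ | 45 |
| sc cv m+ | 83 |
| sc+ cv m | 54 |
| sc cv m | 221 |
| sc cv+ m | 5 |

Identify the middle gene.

The two rarest classes, sc+ cv m+ and sc cv+ m, are the double crossovers. Comparing them with the parentals, only the cv allele has switched, so cv is the middle locus and the order is sc – cv – m.

cv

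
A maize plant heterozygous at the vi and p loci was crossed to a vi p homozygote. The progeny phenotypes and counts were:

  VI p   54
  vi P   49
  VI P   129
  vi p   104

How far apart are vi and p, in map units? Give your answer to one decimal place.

The two most frequent classes, VI P (129) and vi p (104), are the parental types, so the F1 was VI P / vi p.
The recombinant classes are VI p and vi P: 54 + 49 = 103.
Recombination frequency = 103/336 = 0.3065 ≈ 30.7%, i.e. 30.7 map units.

30.7 map units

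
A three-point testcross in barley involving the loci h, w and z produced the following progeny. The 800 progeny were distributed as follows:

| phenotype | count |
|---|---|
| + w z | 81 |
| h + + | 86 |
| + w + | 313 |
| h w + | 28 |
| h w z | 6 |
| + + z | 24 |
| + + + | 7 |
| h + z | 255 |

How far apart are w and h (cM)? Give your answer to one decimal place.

8.1 cM

The two most frequent reciprocal classes, + w + and h + z, are the parental types, so the F1 was + w + / h + z.
The two rarest classes, + + + and h w z, are the double crossovers. Comparing them with the parentals, only the w allele has switched, so w is the middle locus and the order is h – w – z.
Crossovers in the h–w interval produce the single-crossover classes h w + and + + z (28 + 24 = 52) plus the double crossovers (13).
RF(h–w) = (52 + 13) / 800 = 65/800 = 0.0813 → 8.1 cM.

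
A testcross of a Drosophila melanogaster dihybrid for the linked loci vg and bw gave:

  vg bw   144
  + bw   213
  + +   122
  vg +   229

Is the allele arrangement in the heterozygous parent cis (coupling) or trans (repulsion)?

The two most frequent classes are + bw (213) and vg + (229); these are the parental (non-recombinant) types.
So the F1 carried + bw on one chromosome and vg + on the other — the recessive alleles are on opposite chromosomes (trans / repulsion).

trans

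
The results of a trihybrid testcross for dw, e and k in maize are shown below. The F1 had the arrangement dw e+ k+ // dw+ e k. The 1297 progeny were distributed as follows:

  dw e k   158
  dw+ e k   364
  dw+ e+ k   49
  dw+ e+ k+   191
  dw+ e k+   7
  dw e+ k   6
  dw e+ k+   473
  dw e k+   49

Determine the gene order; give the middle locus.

The two rarest classes, dw e+ k and dw+ e k+, are the double crossovers. Comparing them with the parentals, only the k allele has switched, so k is the middle locus and the order is dw – k – e.

k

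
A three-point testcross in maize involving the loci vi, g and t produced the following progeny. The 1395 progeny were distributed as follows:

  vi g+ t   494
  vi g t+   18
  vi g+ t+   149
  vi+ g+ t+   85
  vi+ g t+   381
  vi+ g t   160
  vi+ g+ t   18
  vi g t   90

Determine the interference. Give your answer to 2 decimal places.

The two most frequent reciprocal classes, vi g+ t and vi+ g t+, are the parental types, so the F1 was vi g+ t / vi+ g t+.
The two rarest classes, vi+ g+ t and vi g t+, are the double crossovers. Comparing them with the parentals, only the vi allele has switched, so vi is the middle locus and the order is t – vi – g.
t–vi: (309 + 36)/1395 = 0.2473; vi–g: (175 + 36)/1395 = 0.1513.
Expected DCO frequency = 0.2473 × 0.1513 ≈ 0.03742; observed = 36/1395 ≈ 0.02581.
Coefficient of coincidence = 0.02581/0.03742 ≈ 0.69; interference = 1 − 0.69 = 0.31.

0.31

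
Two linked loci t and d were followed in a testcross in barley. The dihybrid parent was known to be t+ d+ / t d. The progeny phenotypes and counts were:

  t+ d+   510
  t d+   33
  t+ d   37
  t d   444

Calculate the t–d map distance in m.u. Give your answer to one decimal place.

6.8 m.u.

The recombinant classes are t+ d and t d+: 37 + 33 = 70.
Recombination frequency = 70/1024 = 0.0684 ≈ 6.8%, i.e. 6.8 m.u.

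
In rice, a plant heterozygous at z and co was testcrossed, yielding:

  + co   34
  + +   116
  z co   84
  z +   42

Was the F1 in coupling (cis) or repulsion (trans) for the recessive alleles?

cis

The two most frequent classes are + + (116) and z co (84); these are the parental (non-recombinant) types.
So the F1 carried + + on one chromosome and z co on the other — the recessive alleles are on the same chromosome (cis / coupling).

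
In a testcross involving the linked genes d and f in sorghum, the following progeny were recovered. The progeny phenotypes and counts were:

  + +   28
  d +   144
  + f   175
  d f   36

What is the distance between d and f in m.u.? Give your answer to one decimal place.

The two most frequent classes, + f (175) and d + (144), are the parental types, so the F1 was + f / d +.
The recombinant classes are + + and d f: 28 + 36 = 64.
Recombination frequency = 64/383 = 0.1671 ≈ 16.7%, i.e. 16.7 m.u.

16.7 m.u.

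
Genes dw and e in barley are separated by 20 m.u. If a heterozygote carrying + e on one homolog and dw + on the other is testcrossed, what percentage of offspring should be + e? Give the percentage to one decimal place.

40.0%

A map distance of 20 m.u. corresponds to a recombination frequency of 0.200.
The F1 is + e / dw +, so + e is a parental gamete class with expected frequency (1 − r)/2 = 0.800/2 = 0.4000.
That is 0.4000 = 40.0% of the progeny.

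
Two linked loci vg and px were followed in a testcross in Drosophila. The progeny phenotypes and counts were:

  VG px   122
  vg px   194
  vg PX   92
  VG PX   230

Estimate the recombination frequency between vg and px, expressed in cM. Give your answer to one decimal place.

33.5 cM

The two most frequent classes, VG PX (230) and vg px (194), are the parental types, so the F1 was VG PX / vg px.
The recombinant classes are VG px and vg PX: 122 + 92 = 214.
Recombination frequency = 214/638 = 0.3354 ≈ 33.5%, i.e. 33.5 cM.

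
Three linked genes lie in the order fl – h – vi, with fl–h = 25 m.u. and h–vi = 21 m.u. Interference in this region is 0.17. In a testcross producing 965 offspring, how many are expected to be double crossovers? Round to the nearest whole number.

42

Map distances give recombination frequencies of 0.250 and 0.210 for the two intervals.
With interference 0.17 (so coincidence = 0.83), expected double-crossover frequency = 0.250 × 0.210 × 0.83 = 0.04357.
Expected number = 0.04357 × 965 = 42.05 ≈ 42.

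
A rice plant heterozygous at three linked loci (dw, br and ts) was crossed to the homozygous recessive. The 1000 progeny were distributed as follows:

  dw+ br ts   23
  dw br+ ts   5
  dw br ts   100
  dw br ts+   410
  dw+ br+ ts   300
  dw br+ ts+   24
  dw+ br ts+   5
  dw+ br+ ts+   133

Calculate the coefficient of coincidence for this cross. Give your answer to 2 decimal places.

The two most frequent reciprocal classes, dw br ts+ and dw+ br+ ts, are the parental types, so the F1 was dw br ts+ / dw+ br+ ts.
The two rarest classes, dw+ br ts+ and dw br+ ts, are the double crossovers. Comparing them with the parentals, only the dw allele has switched, so dw is the middle locus and the order is ts – dw – br.
ts–dw: (233 + 10)/1000 = 0.2430; dw–br: (47 + 10)/1000 = 0.0570.
Expected DCO frequency = 0.2430 × 0.0570 ≈ 0.01385; observed = 10/1000 ≈ 0.01000.
Coefficient of coincidence = 0.01000/0.01385 ≈ 0.72.

0.72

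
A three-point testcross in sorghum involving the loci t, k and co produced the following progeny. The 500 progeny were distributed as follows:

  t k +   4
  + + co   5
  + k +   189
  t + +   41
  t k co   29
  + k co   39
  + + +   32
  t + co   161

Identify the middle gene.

The two most frequent reciprocal classes, + k + and t + co, are the parental types, so the F1 was + k + / t + co.
The two rarest classes, t k + and + + co, are the double crossovers. Comparing them with the parentals, only the t allele has switched, so t is the middle locus and the order is co – t – k.

t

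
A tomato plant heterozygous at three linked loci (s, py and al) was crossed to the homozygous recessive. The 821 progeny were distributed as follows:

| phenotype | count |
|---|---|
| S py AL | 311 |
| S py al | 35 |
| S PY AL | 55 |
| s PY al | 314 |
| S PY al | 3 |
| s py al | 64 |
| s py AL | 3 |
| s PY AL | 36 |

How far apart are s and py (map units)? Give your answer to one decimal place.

15.2 map units

The two most frequent reciprocal classes, s PY al and S py AL, are the parental types, so the F1 was s PY al / S py AL.
The two rarest classes, S PY al and s py AL, are the double crossovers. Comparing them with the parentals, only the s allele has switched, so s is the middle locus and the order is al – s – py.
Crossovers in the s–py interval produce the single-crossover classes s py al and S PY AL (64 + 55 = 119) plus the double crossovers (6).
RF(s–py) = (119 + 6) / 821 = 125/821 = 0.1523 → 15.2 map units.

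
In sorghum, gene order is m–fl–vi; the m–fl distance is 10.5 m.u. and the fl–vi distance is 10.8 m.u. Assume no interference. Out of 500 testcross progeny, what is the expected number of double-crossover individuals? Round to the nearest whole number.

Map distances give recombination frequencies of 0.105 and 0.108 for the two intervals.
With no interference, expected double-crossover frequency = 0.105 × 0.108 = 0.01134.
Expected number = 0.01134 × 500 = 5.67 ≈ 6.

6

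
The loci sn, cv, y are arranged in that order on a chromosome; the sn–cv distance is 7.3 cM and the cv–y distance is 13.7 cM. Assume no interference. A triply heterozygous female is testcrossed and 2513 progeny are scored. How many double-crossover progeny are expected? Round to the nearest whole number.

25

Map distances give recombination frequencies of 0.073 and 0.137 for the two intervals.
With no interference, expected double-crossover frequency = 0.073 × 0.137 = 0.01000.
Expected number = 0.01000 × 2513 = 25.13 ≈ 25.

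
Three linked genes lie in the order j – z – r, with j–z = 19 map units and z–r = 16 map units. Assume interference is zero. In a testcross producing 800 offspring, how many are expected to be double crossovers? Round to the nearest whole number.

Map distances give recombination frequencies of 0.190 and 0.160 for the two intervals.
With no interference, expected double-crossover frequency = 0.190 × 0.160 = 0.03040.
Expected number = 0.03040 × 800 = 24.32 ≈ 24.

24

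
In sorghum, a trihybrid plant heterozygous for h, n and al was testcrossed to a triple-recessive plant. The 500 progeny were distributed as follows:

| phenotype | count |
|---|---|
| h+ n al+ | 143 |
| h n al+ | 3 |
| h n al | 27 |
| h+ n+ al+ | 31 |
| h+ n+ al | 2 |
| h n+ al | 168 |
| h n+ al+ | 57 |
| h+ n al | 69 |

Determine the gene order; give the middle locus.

The two most frequent reciprocal classes, h n+ al and h+ n al+, are the parental types, so the F1 was h n+ al / h+ n al+.
The two rarest classes, h+ n+ al and h n al+, are the double crossovers. Comparing them with the parentals, only the h allele has switched, so h is the middle locus and the order is n – h – al.

h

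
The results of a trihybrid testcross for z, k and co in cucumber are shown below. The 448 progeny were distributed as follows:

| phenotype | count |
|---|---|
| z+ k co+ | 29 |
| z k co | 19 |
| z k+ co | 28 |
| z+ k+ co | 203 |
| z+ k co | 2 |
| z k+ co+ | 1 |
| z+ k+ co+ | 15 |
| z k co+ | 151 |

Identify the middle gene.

k

The two most frequent reciprocal classes, z+ k+ co and z k co+, are the parental types, so the F1 was z+ k+ co / z k co+.
The two rarest classes, z+ k co and z k+ co+, are the double crossovers. Comparing them with the parentals, only the k allele has switched, so k is the middle locus and the order is co – k – z.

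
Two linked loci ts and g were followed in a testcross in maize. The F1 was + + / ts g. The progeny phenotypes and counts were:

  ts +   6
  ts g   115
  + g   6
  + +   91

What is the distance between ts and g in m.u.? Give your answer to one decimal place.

The recombinant classes are + g and ts +: 6 + 6 = 12.
Recombination frequency = 12/218 = 0.0550 ≈ 5.5%, i.e. 5.5 m.u.

5.5 m.u.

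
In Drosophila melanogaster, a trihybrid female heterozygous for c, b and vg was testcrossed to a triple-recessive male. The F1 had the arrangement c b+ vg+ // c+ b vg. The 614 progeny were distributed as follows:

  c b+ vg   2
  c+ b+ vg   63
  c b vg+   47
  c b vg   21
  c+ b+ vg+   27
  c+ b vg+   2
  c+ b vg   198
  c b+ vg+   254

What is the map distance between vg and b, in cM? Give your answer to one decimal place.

The two rarest classes, c b+ vg and c+ b vg+, are the double crossovers. Comparing them with the parentals, only the vg allele has switched, so vg is the middle locus and the order is b – vg – c.
Crossovers in the b–vg interval produce the single-crossover classes c b vg+ and c+ b+ vg (47 + 63 = 110) plus the double crossovers (4).
RF(b–vg) = (110 + 4) / 614 = 114/614 = 0.1857 → 18.6 cM.

18.6 cM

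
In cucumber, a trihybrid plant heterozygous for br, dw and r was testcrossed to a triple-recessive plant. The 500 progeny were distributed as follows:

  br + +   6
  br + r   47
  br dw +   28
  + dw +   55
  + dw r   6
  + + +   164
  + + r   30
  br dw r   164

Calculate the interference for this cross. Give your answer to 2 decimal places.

0.25

The two most frequent reciprocal classes, + + + and br dw r, are the parental types, so the F1 was + + + / br dw r.
The two rarest classes, br + + and + dw r, are the double crossovers. Comparing them with the parentals, only the br allele has switched, so br is the middle locus and the order is r – br – dw.
r–br: (58 + 12)/500 = 0.1400; br–dw: (102 + 12)/500 = 0.2280.
Expected DCO frequency = 0.1400 × 0.2280 ≈ 0.03192; observed = 12/500 ≈ 0.02400.
Coefficient of coincidence = 0.02400/0.03192 ≈ 0.75; interference = 1 − 0.75 = 0.25.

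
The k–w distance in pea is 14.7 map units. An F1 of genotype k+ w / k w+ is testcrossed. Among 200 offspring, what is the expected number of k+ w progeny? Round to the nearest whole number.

A map distance of 14.7 map units corresponds to a recombination frequency of 0.147.
The F1 is k+ w / k w+, so k+ w is a parental gamete class with expected frequency (1 − r)/2 = 0.853/2 = 0.4265.
Expected number = 0.4265 × 200 = 85.30 ≈ 85.

85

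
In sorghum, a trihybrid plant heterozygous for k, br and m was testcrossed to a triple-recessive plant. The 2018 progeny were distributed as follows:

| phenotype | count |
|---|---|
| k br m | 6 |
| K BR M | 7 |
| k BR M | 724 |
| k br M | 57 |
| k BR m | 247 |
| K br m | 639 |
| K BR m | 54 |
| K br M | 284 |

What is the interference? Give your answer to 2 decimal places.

The two most frequent reciprocal classes, k BR M and K br m, are the parental types, so the F1 was k BR M / K br m.
The two rarest classes, K BR M and k br m, are the double crossovers. Comparing them with the parentals, only the k allele has switched, so k is the middle locus and the order is m – k – br.
m–k: (531 + 13)/2018 = 0.2696; k–br: (111 + 13)/2018 = 0.0614.
Expected DCO frequency = 0.2696 × 0.0614 ≈ 0.01655; observed = 13/2018 ≈ 0.00644.
Coefficient of coincidence = 0.00644/0.01655 ≈ 0.39; interference = 1 − 0.39 = 0.61.

0.61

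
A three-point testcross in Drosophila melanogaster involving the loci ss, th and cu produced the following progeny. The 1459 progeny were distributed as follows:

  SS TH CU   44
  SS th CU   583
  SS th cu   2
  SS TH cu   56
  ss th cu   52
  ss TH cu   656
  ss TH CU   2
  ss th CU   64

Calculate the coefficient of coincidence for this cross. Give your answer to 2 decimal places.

The two most frequent reciprocal classes, ss TH cu and SS th CU, are the parental types, so the F1 was ss TH cu / SS th CU.
The two rarest classes, ss TH CU and SS th cu, are the double crossovers. Comparing them with the parentals, only the cu allele has switched, so cu is the middle locus and the order is th – cu – ss.
th–cu: (96 + 4)/1459 = 0.0685; cu–ss: (120 + 4)/1459 = 0.0850.
Expected DCO frequency = 0.0685 × 0.0850 ≈ 0.00582; observed = 4/1459 ≈ 0.00274.
Coefficient of coincidence = 0.00274/0.00582 ≈ 0.47.

0.47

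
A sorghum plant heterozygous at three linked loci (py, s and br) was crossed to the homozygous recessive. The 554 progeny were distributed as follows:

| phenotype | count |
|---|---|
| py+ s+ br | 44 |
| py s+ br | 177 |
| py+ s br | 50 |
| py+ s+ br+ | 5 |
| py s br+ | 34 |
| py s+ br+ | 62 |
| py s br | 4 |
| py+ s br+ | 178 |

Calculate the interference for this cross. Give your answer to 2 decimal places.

0.53

The two most frequent reciprocal classes, py s+ br and py+ s br+, are the parental types, so the F1 was py s+ br / py+ s br+.
The two rarest classes, py s br and py+ s+ br+, are the double crossovers. Comparing them with the parentals, only the s allele has switched, so s is the middle locus and the order is py – s – br.
py–s: (78 + 9)/554 = 0.1570; s–br: (112 + 9)/554 = 0.2184.
Expected DCO frequency = 0.1570 × 0.2184 ≈ 0.03429; observed = 9/554 ≈ 0.01625.
Coefficient of coincidence = 0.01625/0.03429 ≈ 0.47; interference = 1 − 0.47 = 0.53.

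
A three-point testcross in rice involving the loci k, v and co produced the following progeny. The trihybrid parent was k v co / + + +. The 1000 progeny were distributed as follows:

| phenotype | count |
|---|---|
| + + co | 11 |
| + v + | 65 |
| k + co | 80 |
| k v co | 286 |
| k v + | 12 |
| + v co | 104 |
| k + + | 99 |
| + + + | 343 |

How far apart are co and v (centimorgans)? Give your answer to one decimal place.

The two rarest classes, k v + and + + co, are the double crossovers. Comparing them with the parentals, only the co allele has switched, so co is the middle locus and the order is v – co – k.
Crossovers in the v–co interval produce the single-crossover classes k + co and + v + (80 + 65 = 145) plus the double crossovers (23).
RF(v–co) = (145 + 23) / 1000 = 168/1000 = 0.1680 → 16.8 centimorgans.

16.8 centimorgans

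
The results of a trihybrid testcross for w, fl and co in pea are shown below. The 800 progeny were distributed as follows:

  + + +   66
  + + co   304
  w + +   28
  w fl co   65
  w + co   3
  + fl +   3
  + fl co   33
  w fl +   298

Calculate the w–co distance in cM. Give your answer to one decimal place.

17.1 cM

The two most frequent reciprocal classes, + + co and w fl +, are the parental types, so the F1 was + + co / w fl +.
The two rarest classes, w + co and + fl +, are the double crossovers. Comparing them with the parentals, only the w allele has switched, so w is the middle locus and the order is fl – w – co.
Crossovers in the w–co interval produce the single-crossover classes + + + and w fl co (66 + 65 = 131) plus the double crossovers (6).
RF(w–co) = (131 + 6) / 800 = 137/800 = 0.1713 → 17.1 cM.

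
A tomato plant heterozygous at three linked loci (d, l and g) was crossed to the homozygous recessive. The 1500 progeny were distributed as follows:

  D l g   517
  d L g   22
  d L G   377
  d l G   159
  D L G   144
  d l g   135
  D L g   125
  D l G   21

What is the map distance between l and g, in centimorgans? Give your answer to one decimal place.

21.8 centimorgans

The two most frequent reciprocal classes, d L G and D l g, are the parental types, so the F1 was d L G / D l g.
The two rarest classes, d L g and D l G, are the double crossovers. Comparing them with the parentals, only the g allele has switched, so g is the middle locus and the order is d – g – l.
Crossovers in the g–l interval produce the single-crossover classes d l G and D L g (159 + 125 = 284) plus the double crossovers (43).
RF(g–l) = (284 + 43) / 1500 = 327/1500 = 0.2180 → 21.8 centimorgans.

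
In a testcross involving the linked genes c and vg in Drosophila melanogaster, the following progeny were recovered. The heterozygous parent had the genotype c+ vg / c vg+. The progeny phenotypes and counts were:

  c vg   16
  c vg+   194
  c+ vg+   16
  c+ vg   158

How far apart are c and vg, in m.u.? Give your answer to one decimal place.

8.3 m.u.

The recombinant classes are c+ vg+ and c vg: 16 + 16 = 32.
Recombination frequency = 32/384 = 0.0833 ≈ 8.3%, i.e. 8.3 m.u.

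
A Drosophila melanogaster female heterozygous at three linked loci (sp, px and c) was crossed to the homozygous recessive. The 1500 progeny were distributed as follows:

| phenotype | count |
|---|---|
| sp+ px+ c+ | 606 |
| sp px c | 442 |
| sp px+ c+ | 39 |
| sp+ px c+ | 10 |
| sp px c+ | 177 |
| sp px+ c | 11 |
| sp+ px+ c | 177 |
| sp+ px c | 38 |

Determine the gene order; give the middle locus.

The two most frequent reciprocal classes, sp px c and sp+ px+ c+, are the parental types, so the F1 was sp px c / sp+ px+ c+.
The two rarest classes, sp px+ c and sp+ px c+, are the double crossovers. Comparing them with the parentals, only the px allele has switched, so px is the middle locus and the order is sp – px – c.

px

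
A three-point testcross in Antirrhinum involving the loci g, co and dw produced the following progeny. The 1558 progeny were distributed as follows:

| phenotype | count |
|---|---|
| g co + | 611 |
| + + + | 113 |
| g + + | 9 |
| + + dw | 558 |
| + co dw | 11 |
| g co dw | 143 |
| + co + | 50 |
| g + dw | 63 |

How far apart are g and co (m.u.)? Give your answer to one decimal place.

8.5 m.u.

The two most frequent reciprocal classes, + + dw and g co +, are the parental types, so the F1 was + + dw / g co +.
The two rarest classes, + co dw and g + +, are the double crossovers. Comparing them with the parentals, only the co allele has switched, so co is the middle locus and the order is dw – co – g.
Crossovers in the co–g interval produce the single-crossover classes g + dw and + co + (63 + 50 = 113) plus the double crossovers (20).
RF(co–g) = (113 + 20) / 1558 = 133/1558 = 0.0854 → 8.5 m.u.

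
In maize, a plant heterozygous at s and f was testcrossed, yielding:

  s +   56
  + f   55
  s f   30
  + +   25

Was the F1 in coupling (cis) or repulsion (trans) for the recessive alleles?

trans

The two most frequent classes are + f (55) and s + (56); these are the parental (non-recombinant) types.
So the F1 carried + f on one chromosome and s + on the other — the recessive alleles are on opposite chromosomes (trans / repulsion).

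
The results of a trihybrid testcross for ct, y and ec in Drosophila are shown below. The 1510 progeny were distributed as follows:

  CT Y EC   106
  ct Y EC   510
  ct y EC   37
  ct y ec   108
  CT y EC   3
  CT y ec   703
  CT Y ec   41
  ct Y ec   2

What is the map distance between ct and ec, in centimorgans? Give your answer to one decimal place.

14.5 centimorgans

The two most frequent reciprocal classes, CT y ec and ct Y EC, are the parental types, so the F1 was CT y ec / ct Y EC.
The two rarest classes, CT y EC and ct Y ec, are the double crossovers. Comparing them with the parentals, only the ec allele has switched, so ec is the middle locus and the order is y – ec – ct.
Crossovers in the ec–ct interval produce the single-crossover classes ct y ec and CT Y EC (108 + 106 = 214) plus the double crossovers (5).
RF(ec–ct) = (214 + 5) / 1510 = 219/1510 = 0.1450 → 14.5 centimorgans.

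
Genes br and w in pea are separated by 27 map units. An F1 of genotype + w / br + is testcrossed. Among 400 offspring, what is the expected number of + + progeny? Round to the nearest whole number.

54

A map distance of 27 map units corresponds to a recombination frequency of 0.270.
The F1 is + w / br +, so + + is a recombinant gamete class with expected frequency r/2 = 0.270/2 = 0.1350.
Expected number = 0.1350 × 400 = 54.00 ≈ 54.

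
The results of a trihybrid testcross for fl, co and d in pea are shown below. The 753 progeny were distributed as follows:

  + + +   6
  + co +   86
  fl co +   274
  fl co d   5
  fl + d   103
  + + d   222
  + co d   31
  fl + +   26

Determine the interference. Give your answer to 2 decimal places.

The two most frequent reciprocal classes, fl co + and + + d, are the parental types, so the F1 was fl co + / + + d.
The two rarest classes, fl co d and + + +, are the double crossovers. Comparing them with the parentals, only the d allele has switched, so d is the middle locus and the order is fl – d – co.
fl–d: (189 + 11)/753 = 0.2656; d–co: (57 + 11)/753 = 0.0903.
Expected DCO frequency = 0.2656 × 0.0903 ≈ 0.02398; observed = 11/753 ≈ 0.01461.
Coefficient of coincidence = 0.01461/0.02398 ≈ 0.61; interference = 1 − 0.61 = 0.39.

0.39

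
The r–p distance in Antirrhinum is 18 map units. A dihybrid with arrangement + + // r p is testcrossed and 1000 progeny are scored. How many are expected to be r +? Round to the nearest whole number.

A map distance of 18 map units corresponds to a recombination frequency of 0.180.
The F1 is + + / r p, so r + is a recombinant gamete class with expected frequency r/2 = 0.180/2 = 0.0900.
Expected number = 0.0900 × 1000 = 90.00 ≈ 90.

90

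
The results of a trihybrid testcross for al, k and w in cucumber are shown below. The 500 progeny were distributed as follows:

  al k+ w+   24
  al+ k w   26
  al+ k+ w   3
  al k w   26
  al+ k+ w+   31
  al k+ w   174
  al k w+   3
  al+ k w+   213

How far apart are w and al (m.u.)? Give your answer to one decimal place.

11.2 m.u.

The two most frequent reciprocal classes, al+ k w+ and al k+ w, are the parental types, so the F1 was al+ k w+ / al k+ w.
The two rarest classes, al k w+ and al+ k+ w, are the double crossovers. Comparing them with the parentals, only the al allele has switched, so al is the middle locus and the order is w – al – k.
Crossovers in the w–al interval produce the single-crossover classes al+ k w and al k+ w+ (26 + 24 = 50) plus the double crossovers (6).
RF(w–al) = (50 + 6) / 500 = 56/500 = 0.1120 → 11.2 m.u.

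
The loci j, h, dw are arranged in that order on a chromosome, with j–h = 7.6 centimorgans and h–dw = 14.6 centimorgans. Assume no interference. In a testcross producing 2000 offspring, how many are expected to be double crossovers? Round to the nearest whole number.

22

Map distances give recombination frequencies of 0.076 and 0.146 for the two intervals.
With no interference, expected double-crossover frequency = 0.076 × 0.146 = 0.01110.
Expected number = 0.01110 × 2000 = 22.19 ≈ 22.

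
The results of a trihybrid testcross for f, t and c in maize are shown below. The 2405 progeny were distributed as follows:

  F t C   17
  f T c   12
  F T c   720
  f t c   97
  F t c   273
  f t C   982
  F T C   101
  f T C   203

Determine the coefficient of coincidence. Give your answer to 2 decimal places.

0.61

The two most frequent reciprocal classes, F T c and f t C, are the parental types, so the F1 was F T c / f t C.
The two rarest classes, f T c and F t C, are the double crossovers. Comparing them with the parentals, only the f allele has switched, so f is the middle locus and the order is c – f – t.
c–f: (198 + 29)/2405 = 0.0944; f–t: (476 + 29)/2405 = 0.2100.
Expected DCO frequency = 0.0944 × 0.2100 ≈ 0.01982; observed = 29/2405 ≈ 0.01206.
Coefficient of coincidence = 0.01206/0.01982 ≈ 0.61.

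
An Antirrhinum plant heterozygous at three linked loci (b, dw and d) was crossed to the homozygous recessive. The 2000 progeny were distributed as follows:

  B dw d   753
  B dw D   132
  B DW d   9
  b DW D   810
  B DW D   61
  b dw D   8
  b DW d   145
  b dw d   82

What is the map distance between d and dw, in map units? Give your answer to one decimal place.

14.7 map units

The two most frequent reciprocal classes, b DW D and B dw d, are the parental types, so the F1 was b DW D / B dw d.
The two rarest classes, b dw D and B DW d, are the double crossovers. Comparing them with the parentals, only the dw allele has switched, so dw is the middle locus and the order is b – dw – d.
Crossovers in the dw–d interval produce the single-crossover classes b DW d and B dw D (145 + 132 = 277) plus the double crossovers (17).
RF(dw–d) = (277 + 17) / 2000 = 294/2000 = 0.1470 → 14.7 map units.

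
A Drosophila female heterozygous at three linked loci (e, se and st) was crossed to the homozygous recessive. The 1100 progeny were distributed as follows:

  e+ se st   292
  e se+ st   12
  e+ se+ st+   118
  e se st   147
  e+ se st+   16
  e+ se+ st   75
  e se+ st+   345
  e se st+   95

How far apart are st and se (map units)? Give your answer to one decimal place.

18.0 map units

The two most frequent reciprocal classes, e+ se st and e se+ st+, are the parental types, so the F1 was e+ se st / e se+ st+.
The two rarest classes, e+ se st+ and e se+ st, are the double crossovers. Comparing them with the parentals, only the st allele has switched, so st is the middle locus and the order is e – st – se.
Crossovers in the st–se interval produce the single-crossover classes e+ se+ st and e se st+ (75 + 95 = 170) plus the double crossovers (28).
RF(st–se) = (170 + 28) / 1100 = 198/1100 = 0.1800 → 18.0 map units.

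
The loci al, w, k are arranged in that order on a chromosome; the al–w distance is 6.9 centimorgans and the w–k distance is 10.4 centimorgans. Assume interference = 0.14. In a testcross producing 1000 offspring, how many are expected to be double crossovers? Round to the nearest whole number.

Map distances give recombination frequencies of 0.069 and 0.104 for the two intervals.
With interference 0.14 (so coincidence = 0.86), expected double-crossover frequency = 0.069 × 0.104 × 0.86 = 0.00617.
Expected number = 0.00617 × 1000 = 6.17 ≈ 6.

6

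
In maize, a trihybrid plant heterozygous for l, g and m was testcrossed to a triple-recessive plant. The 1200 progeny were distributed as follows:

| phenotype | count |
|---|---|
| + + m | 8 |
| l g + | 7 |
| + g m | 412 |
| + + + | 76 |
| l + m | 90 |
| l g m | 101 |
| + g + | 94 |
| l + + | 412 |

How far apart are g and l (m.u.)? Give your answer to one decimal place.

The two most frequent reciprocal classes, l + + and + g m, are the parental types, so the F1 was l + + / + g m.
The two rarest classes, l g + and + + m, are the double crossovers. Comparing them with the parentals, only the g allele has switched, so g is the middle locus and the order is l – g – m.
Crossovers in the l–g interval produce the single-crossover classes + + + and l g m (76 + 101 = 177) plus the double crossovers (15).
RF(l–g) = (177 + 15) / 1200 = 192/1200 = 0.1600 → 16.0 m.u.

16.0 m.u.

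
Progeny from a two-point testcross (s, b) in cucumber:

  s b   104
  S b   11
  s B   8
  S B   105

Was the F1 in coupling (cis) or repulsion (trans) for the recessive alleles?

cis

The two most frequent classes are S B (105) and s b (104); these are the parental (non-recombinant) types.
So the F1 carried S B on one chromosome and s b on the other — the recessive alleles are on the same chromosome (cis / coupling).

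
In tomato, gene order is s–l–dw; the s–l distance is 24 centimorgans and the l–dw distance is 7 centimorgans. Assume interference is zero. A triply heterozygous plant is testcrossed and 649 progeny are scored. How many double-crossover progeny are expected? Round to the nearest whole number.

11

Map distances give recombination frequencies of 0.240 and 0.070 for the two intervals.
With no interference, expected double-crossover frequency = 0.240 × 0.070 = 0.01680.
Expected number = 0.01680 × 649 = 10.90 ≈ 11.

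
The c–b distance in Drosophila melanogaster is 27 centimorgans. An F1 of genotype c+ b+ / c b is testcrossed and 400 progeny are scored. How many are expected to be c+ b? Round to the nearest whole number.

A map distance of 27 centimorgans corresponds to a recombination frequency of 0.270.
The F1 is c+ b+ / c b, so c+ b is a recombinant gamete class with expected frequency r/2 = 0.270/2 = 0.1350.
Expected number = 0.1350 × 400 = 54.00 ≈ 54.

54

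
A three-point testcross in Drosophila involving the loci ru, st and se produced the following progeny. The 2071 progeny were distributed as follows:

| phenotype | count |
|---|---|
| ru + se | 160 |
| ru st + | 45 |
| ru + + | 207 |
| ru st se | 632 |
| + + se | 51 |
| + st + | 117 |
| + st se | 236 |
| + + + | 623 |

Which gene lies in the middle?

The two most frequent reciprocal classes, ru st se and + + +, are the parental types, so the F1 was ru st se / + + +.
The two rarest classes, ru st + and + + se, are the double crossovers. Comparing them with the parentals, only the se allele has switched, so se is the middle locus and the order is st – se – ru.

se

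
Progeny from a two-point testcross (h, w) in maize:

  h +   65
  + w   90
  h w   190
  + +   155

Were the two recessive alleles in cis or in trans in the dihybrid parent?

The two most frequent classes are + + (155) and h w (190); these are the parental (non-recombinant) types.
So the F1 carried + + on one chromosome and h w on the other — the recessive alleles are on the same chromosome (cis / coupling).

cis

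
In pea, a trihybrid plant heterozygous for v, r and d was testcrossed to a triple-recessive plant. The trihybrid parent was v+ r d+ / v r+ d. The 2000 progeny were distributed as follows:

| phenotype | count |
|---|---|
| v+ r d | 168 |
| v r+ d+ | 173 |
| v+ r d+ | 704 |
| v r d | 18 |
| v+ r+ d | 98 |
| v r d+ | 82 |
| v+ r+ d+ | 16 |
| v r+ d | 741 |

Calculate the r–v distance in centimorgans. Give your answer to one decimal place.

10.7 centimorgans

The two rarest classes, v+ r+ d+ and v r d, are the double crossovers. Comparing them with the parentals, only the r allele has switched, so r is the middle locus and the order is v – r – d.
Crossovers in the v–r interval produce the single-crossover classes v r d+ and v+ r+ d (82 + 98 = 180) plus the double crossovers (34).
RF(v–r) = (180 + 34) / 2000 = 214/2000 = 0.1070 → 10.7 centimorgans.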